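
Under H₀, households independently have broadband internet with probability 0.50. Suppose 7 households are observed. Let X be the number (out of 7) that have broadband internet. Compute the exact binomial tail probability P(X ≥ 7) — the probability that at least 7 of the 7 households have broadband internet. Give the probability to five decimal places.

P = 0.00781

X ~ Binomial(n=7, p=0.50).
P(X ≥ 7) = C(7,7)·0.50^7·0.50^0.
= 0.007812 = 0.00781.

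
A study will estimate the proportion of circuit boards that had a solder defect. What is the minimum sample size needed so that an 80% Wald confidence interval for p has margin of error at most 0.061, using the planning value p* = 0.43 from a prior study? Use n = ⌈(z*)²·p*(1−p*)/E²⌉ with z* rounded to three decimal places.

z* = 1.282 at the 80% level.
p*(1−p*) = 0.43·0.57 = 0.2451.
Required n before rounding: 1.643524 × 0.2451 / 0.061² = 108.258.
Rounding up, n = 109.

n = 109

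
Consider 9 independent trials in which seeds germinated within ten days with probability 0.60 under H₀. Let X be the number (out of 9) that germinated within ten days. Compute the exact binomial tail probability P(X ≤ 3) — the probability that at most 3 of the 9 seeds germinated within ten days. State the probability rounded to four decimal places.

P = 0.0994

X is binomial with n = 9 and p = 0.60.
P(X ≤ 3) = C(9,0)·0.60^0·0.40^9 + C(9,1)·0.60^1·0.40^8 + C(9,2)·0.60^2·0.40^7 + C(9,3)·0.60^3·0.40^6.
= 0.000262 + 0.003539 + 0.021234 + 0.074318 = 0.0994.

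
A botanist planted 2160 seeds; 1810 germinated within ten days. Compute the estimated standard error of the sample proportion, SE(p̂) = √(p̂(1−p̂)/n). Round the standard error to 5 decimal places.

SE = 0.00793

The sample proportion is 1810/2160 = 0.83796.
p̂(1−p̂) = 0.83796·0.16204 = 0.135783.
SE = √(0.135783/2160) = 0.00793.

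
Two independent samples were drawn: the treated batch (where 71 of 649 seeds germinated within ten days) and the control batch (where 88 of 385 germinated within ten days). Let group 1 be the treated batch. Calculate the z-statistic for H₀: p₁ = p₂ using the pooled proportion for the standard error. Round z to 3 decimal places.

Sample proportions: p̂₁ = 71/649 = 0.10940 and p̂₂ = 88/385 = 0.22857.
Pooling: p̂ = 159/1034 = 0.15377.
SE = √[p̂(1−p̂)(1/n₁+1/n₂)] = √[0.15377·0.84623·(1/649+1/385)] ≈ 0.023205.
z = -0.11917/0.023205 = -5.136.

z = -5.136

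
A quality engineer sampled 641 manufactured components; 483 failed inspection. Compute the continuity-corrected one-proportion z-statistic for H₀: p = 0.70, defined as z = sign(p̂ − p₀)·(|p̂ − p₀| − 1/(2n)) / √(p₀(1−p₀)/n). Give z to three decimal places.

z = 2.913

The sample proportion is 483/641 = 0.75351. p̂ − p₀ = 0.053510.
Continuity correction 1/(2n) = 1/1282 = 0.000780.
Corrected numerator: |0.053510| − 0.000780 = 0.052730.
Null standard error: √(0.70·0.30/641) = √0.000327613 = 0.018100.
z = (+)0.052730/0.018100 = 2.913.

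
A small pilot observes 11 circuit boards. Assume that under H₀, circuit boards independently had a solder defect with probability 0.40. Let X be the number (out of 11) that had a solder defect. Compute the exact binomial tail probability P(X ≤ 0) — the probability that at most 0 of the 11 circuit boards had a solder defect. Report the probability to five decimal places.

X is binomial with n = 11 and p = 0.40.
P(X ≤ 0) = C(11,0)·0.40^0·0.60^11.
= 0.003628 = 0.00363.

P = 0.00363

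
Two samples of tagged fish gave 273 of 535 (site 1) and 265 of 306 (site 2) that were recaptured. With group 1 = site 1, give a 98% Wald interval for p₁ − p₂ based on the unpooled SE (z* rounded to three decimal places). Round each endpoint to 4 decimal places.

p̂₁ = 273/535 = 0.51028, p̂₂ = 265/306 = 0.86601; p̂₁ − p̂₂ = -0.35573.
Unpooled SE = √(p̂₁(1−p̂₁)/n₁ + p̂₂(1−p̂₂)/n₂) = √(0.000467092 + 0.000379197) = 0.029091.
For 98% confidence, z* = 2.326. Margin = 2.326·0.029091 = 0.06767.
CI: -0.35573 ± 0.06767 = (-0.4234, -0.2881).

(-0.4234, -0.2881)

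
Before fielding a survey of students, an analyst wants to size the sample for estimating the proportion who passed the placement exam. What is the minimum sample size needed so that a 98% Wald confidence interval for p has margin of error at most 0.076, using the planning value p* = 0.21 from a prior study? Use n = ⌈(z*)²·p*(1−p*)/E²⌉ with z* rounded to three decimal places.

n = 156

For 98% confidence, z* = 2.326.
p*(1−p*) = 0.1659.
Required n before rounding: 5.410276 × 0.1659 / 0.076² = 155.396.
Rounding up, n = 156.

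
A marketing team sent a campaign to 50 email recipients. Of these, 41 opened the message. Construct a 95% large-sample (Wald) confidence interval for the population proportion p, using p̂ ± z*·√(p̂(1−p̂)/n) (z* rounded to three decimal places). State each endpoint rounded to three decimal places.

Sample proportion p̂ = 41/50 = 0.82000.
Standard error of p̂: √(0.147600/50) = √0.002952000 = 0.054332.
The 95% critical value is z* = 1.960.
Margin of error: 1.960 × 0.054332 = 0.10649.
Interval: 0.82000 ± 0.10649 → (0.714, 0.926).

(0.714, 0.926)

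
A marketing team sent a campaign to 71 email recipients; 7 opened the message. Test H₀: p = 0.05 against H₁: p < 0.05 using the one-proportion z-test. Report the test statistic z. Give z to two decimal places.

z = 1.88

p̂ = 7/71 = 0.09859.
Under H₀, SE = √(p₀(1−p₀)/n) = √(0.05·0.95/71) = √0.000669014 = 0.025865.
Test statistic: z = 0.04859/0.025865 = 1.88.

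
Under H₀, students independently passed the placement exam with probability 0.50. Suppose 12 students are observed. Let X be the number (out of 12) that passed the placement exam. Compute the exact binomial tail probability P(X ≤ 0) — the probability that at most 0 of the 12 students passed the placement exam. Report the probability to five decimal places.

X is binomial with n = 12 and p = 0.50.
P(X ≤ 0) = C(12,0)·0.50^0·0.50^12.
= 0.000244 = 0.00024.

P = 0.00024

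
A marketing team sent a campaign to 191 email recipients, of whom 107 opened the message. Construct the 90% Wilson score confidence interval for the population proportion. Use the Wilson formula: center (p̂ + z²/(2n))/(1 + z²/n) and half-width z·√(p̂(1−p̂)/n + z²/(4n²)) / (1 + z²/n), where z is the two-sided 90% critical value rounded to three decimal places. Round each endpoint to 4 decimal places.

(0.5007, 0.6180)

Here p̂ = 107/191 = 0.56021 and z = 1.645 (z² = 2.706025).
Denominator 1 + z²/n = 1 + 2.706025/191 = 1.014168.
Center = (0.56021 + 0.007084)/1.014168 = 0.55937.
Radicand: p̂(1−p̂)/n + z²/(4n²) = 0.001289921 + 0.000018544 = 0.001308465.
Half-width = z·√(radicand)/denom = 1.645·0.036173/1.014168 = 0.05867.
CI: 0.55937 ± 0.05867 = (0.5007, 0.6180).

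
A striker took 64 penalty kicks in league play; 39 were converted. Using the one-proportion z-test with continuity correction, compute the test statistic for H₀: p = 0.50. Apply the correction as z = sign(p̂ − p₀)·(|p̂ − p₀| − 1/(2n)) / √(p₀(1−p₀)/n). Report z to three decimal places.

With x = 39 successes in n = 64, p̂ = 0.60938. p̂ − p₀ = 0.109375.
Continuity correction 1/(2n) = 1/128 = 0.007812.
Corrected numerator: |0.109375| − 0.007812 = 0.101563.
Under H₀, SE = √(p₀(1−p₀)/n) = √(0.50·0.50/64) = √0.003906250 = 0.062500.
z = +0.101563/0.062500 = 1.625.

z = 1.625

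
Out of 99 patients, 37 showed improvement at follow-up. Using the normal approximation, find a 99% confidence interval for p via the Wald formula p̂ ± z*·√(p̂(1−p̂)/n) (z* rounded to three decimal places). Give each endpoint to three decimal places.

(0.248, 0.499)

Sample proportion p̂ = 37/99 = 0.37374.
SE(p̂) = √(0.37374·0.62626/99) = 0.048623.
For 99% confidence, z* = 2.576.
Margin = 2.576·0.048623 = 0.12525.
So the interval runs from 0.248 to 0.499.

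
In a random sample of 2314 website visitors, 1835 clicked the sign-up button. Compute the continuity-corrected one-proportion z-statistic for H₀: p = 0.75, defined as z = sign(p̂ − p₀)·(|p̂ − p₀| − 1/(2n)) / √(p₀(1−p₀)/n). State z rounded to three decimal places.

z = 4.753

p̂ = 1835/2314 = 0.79300. p̂ − p₀ = 0.042999.
Continuity correction 1/(2n) = 1/4628 = 0.000216.
Corrected numerator: |0.042999| − 0.000216 = 0.042783.
SE₀ = √(0.75·0.25/2314) = 0.009002.
z = (+)0.042783/0.009002 = 4.753.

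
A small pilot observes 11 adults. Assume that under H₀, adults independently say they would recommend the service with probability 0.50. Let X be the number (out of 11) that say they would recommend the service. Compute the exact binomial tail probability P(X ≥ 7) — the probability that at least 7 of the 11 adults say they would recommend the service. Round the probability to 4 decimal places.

X is binomial with n = 11 and p = 0.50.
P(X ≥ 7) = Σ_{j=7}^{11} C(11,j)·0.50^j·0.50^{11−j}.
= 0.161133 + 0.080566 + 0.026855 + 0.005371 + 0.000488 = 0.2744.

P = 0.2744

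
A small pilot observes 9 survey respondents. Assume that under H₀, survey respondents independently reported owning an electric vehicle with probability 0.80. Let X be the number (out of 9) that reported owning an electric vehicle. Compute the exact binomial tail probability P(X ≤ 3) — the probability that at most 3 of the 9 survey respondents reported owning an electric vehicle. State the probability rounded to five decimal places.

P = 0.00307

X is binomial with n = 9 and p = 0.80.
P(X ≤ 3) = C(9,0)·0.80^0·0.20^9 + C(9,1)·0.80^1·0.20^8 + C(9,2)·0.80^2·0.20^7 + C(9,3)·0.80^3·0.20^6.
= 0.000001 + 0.000018 + 0.000295 + 0.002753 = 0.00307.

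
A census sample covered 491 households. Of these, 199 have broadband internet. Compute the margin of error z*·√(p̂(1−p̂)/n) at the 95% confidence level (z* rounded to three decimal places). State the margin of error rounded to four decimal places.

The sample proportion is 199/491 = 0.40530.
SE = √(p̂(1−p̂)/n) = √(0.241031/491) = 0.022156.
z* = 1.960 at the 95% level.
So ME = 0.0434.

ME = 0.0434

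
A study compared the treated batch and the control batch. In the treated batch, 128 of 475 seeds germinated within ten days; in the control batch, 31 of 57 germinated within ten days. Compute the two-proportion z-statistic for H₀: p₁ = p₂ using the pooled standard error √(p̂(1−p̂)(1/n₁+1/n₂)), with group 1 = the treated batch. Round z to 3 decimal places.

Sample proportions: p̂₁ = 128/475 = 0.26947 and p̂₂ = 31/57 = 0.54386.
Pooling: p̂ = 159/532 = 0.29887.
Pooled SE = √[0.2095476·0.01964912] ≈ 0.064167.
z = (p̂₁ − p̂₂)/SE = (0.26947 − 0.54386)/0.064167 = -0.27439/0.064167 = -4.276.

z = -4.276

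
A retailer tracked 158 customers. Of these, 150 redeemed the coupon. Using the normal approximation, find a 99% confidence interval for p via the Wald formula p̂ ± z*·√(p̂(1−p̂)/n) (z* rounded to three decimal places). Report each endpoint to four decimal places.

(0.9044, 0.9943)

Sample proportion p̂ = 150/158 = 0.94937.
SE = √(p̂(1−p̂)/n) = √(0.048069/158) = 0.017442.
z* = 2.576 at the 99% level.
Margin = 2.576·0.017442 = 0.04493.
CI: 0.94937 ± 0.04493 = (0.9044, 0.9943).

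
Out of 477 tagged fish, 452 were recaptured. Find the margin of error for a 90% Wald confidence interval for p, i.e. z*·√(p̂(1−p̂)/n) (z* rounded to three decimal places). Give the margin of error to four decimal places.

ME = 0.0168

The sample proportion is 452/477 = 0.94759.
SE(p̂) = √(0.94759·0.05241/477) = 0.010204.
The 90% critical value is z* = 1.645.
Margin of error = z*·SE = 1.645 × 0.010204 = 0.0168.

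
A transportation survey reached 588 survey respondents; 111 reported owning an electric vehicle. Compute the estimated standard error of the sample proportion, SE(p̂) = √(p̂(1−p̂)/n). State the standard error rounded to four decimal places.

SE = 0.0161

p̂ = 111/588 = 0.18878.
p̂(1−p̂) = 0.18878·0.81122 = 0.153142.
SE = √(0.153142/588) = √0.000260446 = 0.0161.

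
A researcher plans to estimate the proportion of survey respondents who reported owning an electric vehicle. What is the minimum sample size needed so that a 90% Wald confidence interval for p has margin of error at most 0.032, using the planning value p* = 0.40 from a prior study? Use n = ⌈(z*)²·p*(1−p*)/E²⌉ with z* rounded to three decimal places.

n = 635

The 90% critical value is z* = 1.645.
p*(1−p*) = 0.40·0.60 = 0.2400.
Required n before rounding: 2.706025 × 0.2400 / 0.032² = 634.225.
Rounding up, n = 635.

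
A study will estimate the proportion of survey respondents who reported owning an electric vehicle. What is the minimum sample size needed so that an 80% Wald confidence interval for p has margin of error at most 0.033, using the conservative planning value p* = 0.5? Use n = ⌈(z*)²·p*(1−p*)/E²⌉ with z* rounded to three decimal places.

n = 378

For 80% confidence, z* = 1.282.
p*(1−p*) = 0.50·0.50 = 0.2500.
Required n before rounding: 1.643524 × 0.2500 / 0.033² = 377.301.
Rounding up, n = 378.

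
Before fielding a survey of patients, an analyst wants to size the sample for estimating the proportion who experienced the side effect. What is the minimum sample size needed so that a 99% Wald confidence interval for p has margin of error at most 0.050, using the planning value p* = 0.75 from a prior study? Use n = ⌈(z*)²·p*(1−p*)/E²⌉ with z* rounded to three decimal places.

For 99% confidence, z* = 2.576.
p*(1−p*) = 0.1875.
(z*)²·p*(1−p*)/E² = 6.635776·0.1875/0.002500 = 497.683.
⌈497.683⌉ = 498.

n = 498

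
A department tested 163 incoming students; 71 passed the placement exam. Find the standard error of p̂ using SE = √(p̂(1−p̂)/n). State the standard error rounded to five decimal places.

SE = 0.03884

With x = 71 successes in n = 163, p̂ = 0.43558.
p̂(1−p̂) = 0.43558·0.56442 = 0.245850.
SE = √(0.245850/163) = 0.03884.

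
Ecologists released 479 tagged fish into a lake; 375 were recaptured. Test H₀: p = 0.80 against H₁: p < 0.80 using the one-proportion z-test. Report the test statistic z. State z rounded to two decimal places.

z = -0.94

With x = 375 successes in n = 479, p̂ = 0.78288.
SE₀ = √(0.80·0.20/479) = 0.018276.
z = (0.78288 − 0.80)/0.018276 = -0.01712/0.018276 = -0.94.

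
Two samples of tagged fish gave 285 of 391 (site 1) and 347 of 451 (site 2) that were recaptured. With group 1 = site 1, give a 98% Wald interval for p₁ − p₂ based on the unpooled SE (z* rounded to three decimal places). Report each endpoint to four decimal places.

p̂₁ = 285/391 = 0.72890, p̂₂ = 347/451 = 0.76940; p̂₁ − p̂₂ = -0.04050.
Unpooled SE = √(p̂₁(1−p̂₁)/n₁ + p̂₂(1−p̂₂)/n₂) = √(0.000505383 + 0.000393399) = 0.029980.
z* = 2.326 at the 98% level. Margin = 2.326·0.029980 = 0.06973.
Interval: -0.04050 ± 0.06973 → (-0.1102, 0.0292).

(-0.1102, 0.0292)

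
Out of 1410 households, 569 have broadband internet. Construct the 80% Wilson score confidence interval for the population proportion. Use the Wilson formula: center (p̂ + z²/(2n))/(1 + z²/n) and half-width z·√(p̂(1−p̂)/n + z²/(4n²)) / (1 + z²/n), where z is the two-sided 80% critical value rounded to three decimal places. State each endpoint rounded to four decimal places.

(0.3869, 0.4204)

p̂ = 569/1410 = 0.40355; z = 1.282, so z² = 1.643524.
1 + z²/n = 1.001166.
Adjusted center: (0.40355 + z²/(2n))/1.001166 = 0.40366.
Radicand: p̂(1−p̂)/n + z²/(4n²) = 0.000170707 + 0.000000207 = 0.000170914.
Half-width = 1.282·√0.000170914/1.001166 = 0.01674.
So the interval runs from 0.3869 to 0.4204.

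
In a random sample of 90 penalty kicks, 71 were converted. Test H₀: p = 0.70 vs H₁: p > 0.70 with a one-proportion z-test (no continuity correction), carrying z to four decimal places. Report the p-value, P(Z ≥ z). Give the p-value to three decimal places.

The sample proportion is 71/90 = 0.78889.
Null standard error: √(0.70·0.30/90) = √0.002333333 = 0.048305.
z = (p̂ − p₀)/SE = (71/90 − 0.70)/0.048305 ≈ 1.8402.
From the standard normal, P(Z ≥ z) = 0.033.

p-value = 0.033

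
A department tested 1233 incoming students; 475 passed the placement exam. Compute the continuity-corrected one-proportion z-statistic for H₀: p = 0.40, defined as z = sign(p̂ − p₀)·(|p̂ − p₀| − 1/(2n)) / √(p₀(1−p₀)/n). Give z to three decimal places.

Sample proportion p̂ = 475/1233 = 0.38524. p̂ − p₀ = -0.014761.
1/(2n) = 0.000406.
Corrected numerator: |-0.014761| − 0.000406 = 0.014355.
Null standard error: √(0.40·0.60/1233) = √0.000194647 = 0.013952.
z = −0.014355/0.013952 = -1.029.

z = -1.029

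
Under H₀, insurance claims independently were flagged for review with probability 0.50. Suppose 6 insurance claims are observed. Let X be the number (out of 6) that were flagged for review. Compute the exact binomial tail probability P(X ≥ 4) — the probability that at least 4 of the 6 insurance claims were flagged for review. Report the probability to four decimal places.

X ~ Binomial(n=6, p=0.50).
P(X ≥ 4) = C(6,4)·0.50^4·0.50^2 + C(6,5)·0.50^5·0.50^1 + C(6,6)·0.50^6·0.50^0.
= 0.234375 + 0.093750 + 0.015625 = 0.3438.

P = 0.3438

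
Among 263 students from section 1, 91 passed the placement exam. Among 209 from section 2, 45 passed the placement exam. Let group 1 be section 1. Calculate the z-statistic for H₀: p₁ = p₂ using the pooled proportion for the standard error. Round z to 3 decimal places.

Sample proportions: p̂₁ = 91/263 = 0.34601 and p̂₂ = 45/209 = 0.21531.
Pooling: p̂ = 136/472 = 0.28814.
SE = √[p̂(1−p̂)(1/n₁+1/n₂)] = √[0.28814·0.71186·(1/263+1/209)] ≈ 0.041968.
z = 0.13070/0.041968 = 3.114.

z = 3.114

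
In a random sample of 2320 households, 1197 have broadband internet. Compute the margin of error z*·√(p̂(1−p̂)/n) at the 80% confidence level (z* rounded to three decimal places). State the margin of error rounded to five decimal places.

With x = 1197 successes in n = 2320, p̂ = 0.51595.
Standard error of p̂: √(0.249746/2320) = √0.000107649 = 0.010375.
The 80% critical value is z* = 1.282.
ME = 1.282·0.010375 = 0.01330.

ME = 0.01330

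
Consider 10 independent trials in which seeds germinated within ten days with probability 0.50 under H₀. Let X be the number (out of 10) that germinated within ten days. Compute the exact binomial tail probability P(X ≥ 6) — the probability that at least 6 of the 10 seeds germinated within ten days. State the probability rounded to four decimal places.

X is binomial with n = 10 and p = 0.50.
P(X ≥ 6) = Σ_{j=6}^{10} C(10,j)·0.50^j·0.50^{10−j}.
= 0.205078 + 0.117188 + 0.043945 + 0.009766 + 0.000977 = 0.3770.

P = 0.3770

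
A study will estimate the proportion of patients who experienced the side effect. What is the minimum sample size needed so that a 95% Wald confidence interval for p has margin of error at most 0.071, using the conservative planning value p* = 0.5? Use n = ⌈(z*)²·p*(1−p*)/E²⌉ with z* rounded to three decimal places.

n = 191

For 95% confidence, z* = 1.960.
p*(1−p*) = 0.50·0.50 = 0.2500.
(z*)²·p*(1−p*)/E² = 3.841600·0.2500/0.005041 = 190.518.
⌈190.518⌉ = 191.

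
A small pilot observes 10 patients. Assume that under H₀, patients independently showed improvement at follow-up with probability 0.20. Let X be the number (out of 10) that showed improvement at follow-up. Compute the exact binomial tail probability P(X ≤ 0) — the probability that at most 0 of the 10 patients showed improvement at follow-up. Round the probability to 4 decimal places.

X is binomial with n = 10 and p = 0.20.
P(X ≤ 0) = C(10,0)·0.20^0·0.80^10.
= 0.107374 = 0.1074.

P = 0.1074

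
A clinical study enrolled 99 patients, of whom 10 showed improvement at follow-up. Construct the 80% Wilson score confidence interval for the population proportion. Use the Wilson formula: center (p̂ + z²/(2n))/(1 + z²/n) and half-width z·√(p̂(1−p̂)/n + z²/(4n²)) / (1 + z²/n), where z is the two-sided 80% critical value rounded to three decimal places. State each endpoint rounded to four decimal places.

Here p̂ = 10/99 = 0.10101 and z = 1.282 (z² = 1.643524).
Denominator 1 + z²/n = 1 + 1.643524/99 = 1.016601.
Adjusted center: (0.10101 + z²/(2n))/1.016601 = 0.10753.
Radicand: p̂(1−p̂)/n + z²/(4n²) = 0.000917243 + 0.000041922 = 0.000959165.
Half-width = 1.282·√0.000959165/1.016601 = 0.03906.
So the interval runs from 0.0685 to 0.1466.

(0.0685, 0.1466)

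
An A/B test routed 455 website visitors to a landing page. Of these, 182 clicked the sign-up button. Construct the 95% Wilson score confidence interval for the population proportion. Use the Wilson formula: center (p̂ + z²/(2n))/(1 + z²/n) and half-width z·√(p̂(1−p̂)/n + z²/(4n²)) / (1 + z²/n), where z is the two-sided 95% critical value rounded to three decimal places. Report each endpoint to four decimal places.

p̂ = 182/455 = 0.40000; z = 1.960, so z² = 3.841600.
Denominator 1 + z²/n = 1 + 3.841600/455 = 1.008443.
Adjusted center: (0.40000 + z²/(2n))/1.008443 = 0.40084.
Radicand: p̂(1−p̂)/n + z²/(4n²) = 0.000527473 + 0.000004639 = 0.000532112.
Half-width = 1.960·√0.000532112/1.008443 = 0.04483.
CI: 0.40084 ± 0.04483 = (0.3560, 0.4457).

(0.3560, 0.4457)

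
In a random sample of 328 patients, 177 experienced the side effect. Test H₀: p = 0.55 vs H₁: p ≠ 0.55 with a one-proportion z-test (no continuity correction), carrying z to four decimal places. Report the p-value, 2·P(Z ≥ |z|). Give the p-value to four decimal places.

p-value = 0.7059

With x = 177 successes in n = 328, p̂ = 0.53963.
Null standard error: √(0.55·0.45/328) = √0.000754573 = 0.027469.
z = (p̂ − p₀)/SE = (177/328 − 0.55)/0.027469 ≈ -0.3774.
p-value = 2·P(Z ≥ |z|) with z = -0.3774 → 0.7059.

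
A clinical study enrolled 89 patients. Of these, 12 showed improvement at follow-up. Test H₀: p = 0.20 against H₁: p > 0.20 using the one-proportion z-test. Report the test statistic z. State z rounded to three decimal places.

z = -1.537

The sample proportion is 12/89 = 0.13483.
Under H₀, SE = √(p₀(1−p₀)/n) = √(0.20·0.80/89) = √0.001797753 = 0.042400.
Test statistic: z = -0.06517/0.042400 = -1.537.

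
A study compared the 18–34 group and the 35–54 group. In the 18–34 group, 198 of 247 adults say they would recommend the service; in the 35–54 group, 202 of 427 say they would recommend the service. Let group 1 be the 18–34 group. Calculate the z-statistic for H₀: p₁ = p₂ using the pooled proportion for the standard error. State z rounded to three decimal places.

Sample proportions: p̂₁ = 198/247 = 0.80162 and p̂₂ = 202/427 = 0.47307.
Pooling: p̂ = 400/674 = 0.59347.
Pooled SE = √[0.2412630·0.00639050] ≈ 0.039266.
z = (p̂₁ − p̂₂)/SE = (0.80162 − 0.47307)/0.039266 = 0.32855/0.039266 = 8.367.

z = 8.367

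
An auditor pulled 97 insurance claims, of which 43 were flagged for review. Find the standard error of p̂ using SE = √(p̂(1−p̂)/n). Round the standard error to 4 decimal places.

Sample proportion p̂ = 43/97 = 0.44330.
p̂(1−p̂) = 0.44330·0.55670 = 0.246785.
Dividing by n and taking the root: √0.002544175 = 0.0504.

SE = 0.0504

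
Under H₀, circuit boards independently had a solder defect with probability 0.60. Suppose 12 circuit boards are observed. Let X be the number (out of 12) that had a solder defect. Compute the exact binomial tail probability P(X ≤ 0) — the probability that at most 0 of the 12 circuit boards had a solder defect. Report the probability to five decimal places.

P = 0.00002

X is binomial with n = 12 and p = 0.60.
P(X ≤ 0) = C(12,0)·0.60^0·0.40^12.
= 0.000017 = 0.00002.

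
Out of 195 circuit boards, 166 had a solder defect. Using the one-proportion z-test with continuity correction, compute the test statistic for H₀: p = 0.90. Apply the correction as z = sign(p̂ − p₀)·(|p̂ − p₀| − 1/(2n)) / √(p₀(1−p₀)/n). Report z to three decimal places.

p̂ = 166/195 = 0.85128. p̂ − p₀ = -0.048718.
1/(2n) = 0.002564.
Corrected numerator: |-0.048718| − 0.002564 = 0.046154.
SE₀ = √(0.90·0.10/195) = 0.021483.
z = −0.046154/0.021483 = -2.148.

z = -2.148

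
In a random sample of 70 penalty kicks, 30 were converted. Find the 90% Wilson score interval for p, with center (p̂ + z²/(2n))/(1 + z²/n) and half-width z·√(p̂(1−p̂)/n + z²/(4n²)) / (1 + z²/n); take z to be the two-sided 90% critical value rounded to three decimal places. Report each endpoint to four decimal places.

(0.3357, 0.5267)

Here p̂ = 30/70 = 0.42857 and z = 1.645 (z² = 2.706025).
1 + z²/n = 1.038658.
Adjusted center: (0.42857 + z²/(2n))/1.038658 = 0.43123.
Radicand: p̂(1−p̂)/n + z²/(4n²) = 0.003498542 + 0.000138063 = 0.003636605.
Half-width = 1.645·√0.003636605/1.038658 = 0.09551.
Interval: 0.43123 ± 0.09551 → (0.3357, 0.5267).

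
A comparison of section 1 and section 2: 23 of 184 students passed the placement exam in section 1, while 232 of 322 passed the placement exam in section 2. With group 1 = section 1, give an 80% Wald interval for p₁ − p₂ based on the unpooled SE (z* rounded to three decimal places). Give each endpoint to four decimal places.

p̂₁ = 23/184 = 0.12500, p̂₂ = 232/322 = 0.72050; p̂₁ − p̂₂ = -0.59550.
SE = √(0.000594429 + 0.000625407) = √0.001219836 = 0.034926.
For 80% confidence, z* = 1.282. Margin = 1.282·0.034926 = 0.04478.
CI: -0.59550 ± 0.04478 = (-0.6403, -0.5507).

(-0.6403, -0.5507)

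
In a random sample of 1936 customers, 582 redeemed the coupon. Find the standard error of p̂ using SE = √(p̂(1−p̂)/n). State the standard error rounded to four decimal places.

SE = 0.0104

The sample proportion is 582/1936 = 0.30062.
p̂(1−p̂) = 0.210248.
SE = √(0.210248/1936) = 0.0104.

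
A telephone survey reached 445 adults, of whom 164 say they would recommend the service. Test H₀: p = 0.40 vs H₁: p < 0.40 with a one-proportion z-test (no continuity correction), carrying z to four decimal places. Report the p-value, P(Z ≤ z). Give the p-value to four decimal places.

The sample proportion is 164/445 = 0.36854.
Null standard error: √(0.40·0.60/445) = √0.000539326 = 0.023223.
Test statistic (full precision, shown to 4 dp): z = (164/445 − 0.40)/SE₀ ≈ -1.3547.
From the standard normal, P(Z ≤ z) = 0.0878.

p-value = 0.0878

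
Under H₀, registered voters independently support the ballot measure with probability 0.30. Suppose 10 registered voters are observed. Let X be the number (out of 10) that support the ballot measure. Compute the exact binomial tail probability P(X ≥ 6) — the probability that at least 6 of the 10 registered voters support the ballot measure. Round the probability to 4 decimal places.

X is binomial with n = 10 and p = 0.30.
P(X ≥ 6) = Σ_{j=6}^{10} C(10,j)·0.30^j·0.70^{10−j}.
= 0.036757 + 0.009002 + 0.001447 + 0.000138 + 0.000006 = 0.0473.

P = 0.0473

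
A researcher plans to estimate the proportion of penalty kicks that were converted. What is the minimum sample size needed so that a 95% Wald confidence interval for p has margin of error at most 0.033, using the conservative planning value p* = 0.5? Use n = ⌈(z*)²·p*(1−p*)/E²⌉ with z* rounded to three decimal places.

For 95% confidence, z* = 1.960.
p*(1−p*) = 0.50·0.50 = 0.2500.
Required n before rounding: 3.841600 × 0.2500 / 0.033² = 881.910.
⌈881.910⌉ = 882.

n = 882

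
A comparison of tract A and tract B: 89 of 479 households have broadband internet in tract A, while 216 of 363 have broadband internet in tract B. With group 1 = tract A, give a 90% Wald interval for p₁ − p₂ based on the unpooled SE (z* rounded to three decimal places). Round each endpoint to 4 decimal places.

(-0.4607, -0.3578)

p̂₁ = 89/479 = 0.18580, p̂₂ = 216/363 = 0.59504; p̂₁ − p̂₂ = -0.40924.
Unpooled SE = √(p̂₁(1−p̂₁)/n₁ + p̂₂(1−p̂₂)/n₂) = √(0.000315826 + 0.000663821) = 0.031299.
For 90% confidence, z* = 1.645. Margin = 1.645·0.031299 = 0.05149.
Interval: -0.40924 ± 0.05149 → (-0.4607, -0.3578).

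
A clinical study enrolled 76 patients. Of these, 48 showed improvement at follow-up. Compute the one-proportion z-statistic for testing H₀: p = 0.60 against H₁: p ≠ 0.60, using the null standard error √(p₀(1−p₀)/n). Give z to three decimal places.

The sample proportion is 48/76 = 0.63158.
SE₀ = √(0.60·0.40/76) = 0.056195.
Test statistic: z = 0.03158/0.056195 = 0.562.

z = 0.562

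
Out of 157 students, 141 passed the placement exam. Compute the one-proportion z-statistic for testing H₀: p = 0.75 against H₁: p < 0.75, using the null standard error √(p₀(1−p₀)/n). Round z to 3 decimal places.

p̂ = 141/157 = 0.89809.
Under H₀, SE = √(p₀(1−p₀)/n) = √(0.75·0.25/157) = √0.001194268 = 0.034558.
z = (p̂ − p₀)/SE = (0.89809 − 0.75)/0.034558 = 4.285.

z = 4.285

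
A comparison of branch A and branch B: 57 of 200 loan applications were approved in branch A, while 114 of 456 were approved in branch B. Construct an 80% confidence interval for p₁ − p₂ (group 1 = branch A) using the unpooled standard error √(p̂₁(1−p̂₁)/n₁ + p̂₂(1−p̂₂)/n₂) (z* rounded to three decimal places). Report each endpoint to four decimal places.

p̂₁ = 57/200 = 0.28500, p̂₂ = 114/456 = 0.25000; p̂₁ − p̂₂ = 0.03500.
SE = √(0.001018875 + 0.000411184) = √0.001430059 = 0.037816.
For 80% confidence, z* = 1.282. Margin of error = 0.04848.
Interval: 0.03500 ± 0.04848 → (-0.0135, 0.0835).

(-0.0135, 0.0835)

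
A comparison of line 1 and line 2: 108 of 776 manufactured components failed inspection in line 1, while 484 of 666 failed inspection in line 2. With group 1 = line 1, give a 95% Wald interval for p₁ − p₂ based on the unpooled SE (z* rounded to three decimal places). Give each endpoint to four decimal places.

p̂₁ = 108/776 = 0.13918, p̂₂ = 484/666 = 0.72673; p̂₁ − p̂₂ = -0.58755.
Unpooled SE = √(p̂₁(1−p̂₁)/n₁ + p̂₂(1−p̂₂)/n₂) = √(0.000154389 + 0.000298191) = 0.021274.
The 95% critical value is z* = 1.960. Margin = 1.960·0.021274 = 0.04170.
So the interval runs from -0.6292 to -0.5459.

(-0.6292, -0.5459)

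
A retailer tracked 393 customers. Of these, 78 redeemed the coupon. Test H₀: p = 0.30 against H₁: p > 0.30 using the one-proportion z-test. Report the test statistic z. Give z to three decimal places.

z = -4.392

The sample proportion is 78/393 = 0.19847.
Under H₀, SE = √(p₀(1−p₀)/n) = √(0.30·0.70/393) = √0.000534351 = 0.023116.
z = (p̂ − p₀)/SE = (0.19847 − 0.30)/0.023116 = -4.392.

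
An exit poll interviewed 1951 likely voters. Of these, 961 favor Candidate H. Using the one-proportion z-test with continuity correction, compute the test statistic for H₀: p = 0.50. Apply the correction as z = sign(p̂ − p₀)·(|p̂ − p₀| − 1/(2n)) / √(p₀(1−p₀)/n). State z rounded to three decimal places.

z = -0.634

Sample proportion p̂ = 961/1951 = 0.49257. p̂ − p₀ = -0.007432.
Continuity correction 1/(2n) = 1/3902 = 0.000256.
Corrected numerator: |-0.007432| − 0.000256 = 0.007176.
Under H₀, SE = √(p₀(1−p₀)/n) = √(0.50·0.50/1951) = √0.000128139 = 0.011320.
z = −0.007176/0.011320 = -0.634.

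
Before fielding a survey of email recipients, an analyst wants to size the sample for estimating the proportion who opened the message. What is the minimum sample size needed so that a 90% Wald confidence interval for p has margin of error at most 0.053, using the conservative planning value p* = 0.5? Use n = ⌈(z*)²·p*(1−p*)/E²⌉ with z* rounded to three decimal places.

The 90% critical value is z* = 1.645.
p*(1−p*) = 0.50·0.50 = 0.2500.
Required n before rounding: 2.706025 × 0.2500 / 0.053² = 240.835.
⌈240.835⌉ = 241.

n = 241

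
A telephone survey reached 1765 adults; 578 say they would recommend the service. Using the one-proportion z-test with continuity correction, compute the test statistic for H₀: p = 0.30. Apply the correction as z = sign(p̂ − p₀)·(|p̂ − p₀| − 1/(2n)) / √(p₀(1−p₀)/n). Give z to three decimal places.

z = 2.493

The sample proportion is 578/1765 = 0.32748. p̂ − p₀ = 0.027479.
Continuity correction 1/(2n) = 1/3530 = 0.000283.
Corrected numerator: |0.027479| − 0.000283 = 0.027196.
Null standard error: √(0.30·0.70/1765) = √0.000118980 = 0.010908.
z = (+)0.027196/0.010908 = 2.493.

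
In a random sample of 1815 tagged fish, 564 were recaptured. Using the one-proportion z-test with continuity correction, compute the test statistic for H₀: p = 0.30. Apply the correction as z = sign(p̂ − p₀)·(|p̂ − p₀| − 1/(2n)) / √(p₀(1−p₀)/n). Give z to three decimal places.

z = 0.973

p̂ = 564/1815 = 0.31074. p̂ − p₀ = 0.010744.
Continuity correction 1/(2n) = 1/3630 = 0.000275.
Corrected numerator: |0.010744| − 0.000275 = 0.010469.
SE₀ = √(0.30·0.70/1815) = 0.010757.
z = +0.010469/0.010757 = 0.973.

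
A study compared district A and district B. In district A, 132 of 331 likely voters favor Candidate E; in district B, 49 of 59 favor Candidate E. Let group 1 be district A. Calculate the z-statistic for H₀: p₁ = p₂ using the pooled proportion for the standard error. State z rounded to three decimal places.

Sample proportions: p̂₁ = 132/331 = 0.39879 and p̂₂ = 49/59 = 0.83051.
Pooling: p̂ = 181/390 = 0.46410.
SE = √[p̂(1−p̂)(1/n₁+1/n₂)] = √[0.46410·0.53590·(1/331+1/59)] ≈ 0.070476.
z = (p̂₁ − p̂₂)/SE = (0.39879 − 0.83051)/0.070476 = -0.43172/0.070476 = -6.126.

z = -6.126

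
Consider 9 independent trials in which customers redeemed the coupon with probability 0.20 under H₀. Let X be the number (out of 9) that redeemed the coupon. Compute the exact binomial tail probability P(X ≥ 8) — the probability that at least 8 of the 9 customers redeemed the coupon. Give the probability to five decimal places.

X ~ Binomial(n=9, p=0.20).
P(X ≥ 8) = C(9,8)·0.20^8·0.80^1 + C(9,9)·0.20^9·0.80^0.
= 0.000018 + 0.000001 = 0.00002.

P = 0.00002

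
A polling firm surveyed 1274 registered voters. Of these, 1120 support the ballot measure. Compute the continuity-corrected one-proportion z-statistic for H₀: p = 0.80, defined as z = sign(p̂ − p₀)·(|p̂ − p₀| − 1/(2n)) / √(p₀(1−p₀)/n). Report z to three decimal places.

Sample proportion p̂ = 1120/1274 = 0.87912. p̂ − p₀ = 0.079121.
Continuity correction 1/(2n) = 1/2548 = 0.000392.
Corrected numerator: |0.079121| − 0.000392 = 0.078729.
Null standard error: √(0.80·0.20/1274) = √0.000125589 = 0.011207.
z = +0.078729/0.011207 = 7.025.

z = 7.025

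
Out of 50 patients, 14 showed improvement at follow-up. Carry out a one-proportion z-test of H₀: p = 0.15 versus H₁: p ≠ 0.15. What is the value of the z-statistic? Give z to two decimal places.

p̂ = 14/50 = 0.28000.
Under H₀, SE = √(p₀(1−p₀)/n) = √(0.15·0.85/50) = √0.002550000 = 0.050498.
z = (0.28000 − 0.15)/0.050498 = 0.13000/0.050498 = 2.57.

z = 2.57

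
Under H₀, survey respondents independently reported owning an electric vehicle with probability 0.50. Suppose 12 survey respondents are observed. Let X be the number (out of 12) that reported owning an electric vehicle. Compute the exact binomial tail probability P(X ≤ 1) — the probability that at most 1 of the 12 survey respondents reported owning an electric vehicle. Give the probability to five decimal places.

P = 0.00317

X is binomial with n = 12 and p = 0.50.
P(X ≤ 1) = C(12,0)·0.50^0·0.50^12 + C(12,1)·0.50^1·0.50^11.
= 0.000244 + 0.002930 = 0.00317.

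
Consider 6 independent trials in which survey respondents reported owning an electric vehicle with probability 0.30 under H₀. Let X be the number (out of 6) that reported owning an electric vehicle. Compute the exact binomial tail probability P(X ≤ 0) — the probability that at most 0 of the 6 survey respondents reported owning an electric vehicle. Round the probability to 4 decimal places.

P = 0.1176

X ~ Binomial(n=6, p=0.30).
P(X ≤ 0) = C(6,0)·0.30^0·0.70^6.
= 0.117649 = 0.1176.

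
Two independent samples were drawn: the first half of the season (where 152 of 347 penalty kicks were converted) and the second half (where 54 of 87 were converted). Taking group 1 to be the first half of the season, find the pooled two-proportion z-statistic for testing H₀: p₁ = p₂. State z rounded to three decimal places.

Sample proportions: p̂₁ = 152/347 = 0.43804 and p̂₂ = 54/87 = 0.62069.
Pooled p̂ = (152+54)/(347+87) = 206/434 = 0.47465.
SE = √[p̂(1−p̂)(1/n₁+1/n₂)] = √[0.47465·0.52535·(1/347+1/87)] ≈ 0.059873.
z = -0.18265/0.059873 = -3.051.

z = -3.051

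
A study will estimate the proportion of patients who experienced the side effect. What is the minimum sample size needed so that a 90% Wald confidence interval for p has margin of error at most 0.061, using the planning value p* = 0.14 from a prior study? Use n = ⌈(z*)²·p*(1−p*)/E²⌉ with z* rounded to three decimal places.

n = 88

The 90% critical value is z* = 1.645.
p*(1−p*) = 0.1204.
Required n before rounding: 2.706025 × 0.1204 / 0.061² = 87.559.
Rounding up, n = 88.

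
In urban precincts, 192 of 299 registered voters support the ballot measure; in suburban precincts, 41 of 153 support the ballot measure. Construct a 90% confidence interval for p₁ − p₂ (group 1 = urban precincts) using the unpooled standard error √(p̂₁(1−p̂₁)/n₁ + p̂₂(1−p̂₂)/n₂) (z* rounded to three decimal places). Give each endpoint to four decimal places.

p̂₁ = 192/299 = 0.64214, p̂₂ = 41/153 = 0.26797; p̂₁ − p̂₂ = 0.37417.
SE = √(0.000768549 + 0.001282117) = √0.002050666 = 0.045284.
For 90% confidence, z* = 1.645. Margin of error = 0.07449.
So the interval runs from 0.2997 to 0.4487.

(0.2997, 0.4487)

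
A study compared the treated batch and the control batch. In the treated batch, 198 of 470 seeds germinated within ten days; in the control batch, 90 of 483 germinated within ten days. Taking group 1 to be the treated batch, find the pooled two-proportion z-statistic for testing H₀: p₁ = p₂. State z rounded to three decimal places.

Sample proportions: p̂₁ = 198/470 = 0.42128 and p̂₂ = 90/483 = 0.18634.
Pooled p̂ = (198+90)/(470+483) = 288/953 = 0.30220.
SE = √[p̂(1−p̂)(1/n₁+1/n₂)] = √[0.30220·0.69780·(1/470+1/483)] ≈ 0.029754.
z = (p̂₁ − p̂₂)/SE = (0.42128 − 0.18634)/0.029754 = 0.23494/0.029754 = 7.896.

z = 7.896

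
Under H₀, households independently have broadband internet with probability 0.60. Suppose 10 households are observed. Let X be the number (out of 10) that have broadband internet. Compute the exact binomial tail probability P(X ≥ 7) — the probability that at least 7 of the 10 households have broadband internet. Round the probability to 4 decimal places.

X ~ Binomial(n=10, p=0.60).
P(X ≥ 7) = C(10,7)·0.60^7·0.40^3 + C(10,8)·0.60^8·0.40^2 + C(10,9)·0.60^9·0.40^1 + C(10,10)·0.60^10·0.40^0.
= 0.214991 + 0.120932 + 0.040311 + 0.006047 = 0.3823.

P = 0.3823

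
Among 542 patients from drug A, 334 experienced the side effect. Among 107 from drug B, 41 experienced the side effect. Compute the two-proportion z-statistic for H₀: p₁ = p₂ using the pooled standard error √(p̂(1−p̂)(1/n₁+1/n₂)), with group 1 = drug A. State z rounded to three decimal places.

z = 4.461

p̂₁ = 334/542 = 0.61624, p̂₂ = 41/107 = 0.38318.
Pooled p̂ = (334+41)/(542+107) = 375/649 = 0.57781.
Pooled SE = √[0.2439453·0.01119081] ≈ 0.052249.
z = (p̂₁ − p̂₂)/SE = (0.61624 − 0.38318)/0.052249 = 0.23306/0.052249 = 4.461.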